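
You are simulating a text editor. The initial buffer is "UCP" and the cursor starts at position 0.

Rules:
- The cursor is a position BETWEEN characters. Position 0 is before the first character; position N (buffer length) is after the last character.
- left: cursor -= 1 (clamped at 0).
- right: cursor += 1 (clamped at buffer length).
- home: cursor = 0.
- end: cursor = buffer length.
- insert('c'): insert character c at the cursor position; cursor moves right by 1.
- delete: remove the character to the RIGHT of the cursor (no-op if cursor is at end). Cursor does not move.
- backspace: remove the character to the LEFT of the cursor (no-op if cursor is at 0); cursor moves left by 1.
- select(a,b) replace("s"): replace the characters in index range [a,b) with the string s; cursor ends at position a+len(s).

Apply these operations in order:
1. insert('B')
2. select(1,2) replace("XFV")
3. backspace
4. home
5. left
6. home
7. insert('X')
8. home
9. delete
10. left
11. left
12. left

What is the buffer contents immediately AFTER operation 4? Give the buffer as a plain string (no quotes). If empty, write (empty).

After op 1 (insert('B')): buf='BUCP' cursor=1
After op 2 (select(1,2) replace("XFV")): buf='BXFVCP' cursor=4
After op 3 (backspace): buf='BXFCP' cursor=3
After op 4 (home): buf='BXFCP' cursor=0

Answer: BXFCP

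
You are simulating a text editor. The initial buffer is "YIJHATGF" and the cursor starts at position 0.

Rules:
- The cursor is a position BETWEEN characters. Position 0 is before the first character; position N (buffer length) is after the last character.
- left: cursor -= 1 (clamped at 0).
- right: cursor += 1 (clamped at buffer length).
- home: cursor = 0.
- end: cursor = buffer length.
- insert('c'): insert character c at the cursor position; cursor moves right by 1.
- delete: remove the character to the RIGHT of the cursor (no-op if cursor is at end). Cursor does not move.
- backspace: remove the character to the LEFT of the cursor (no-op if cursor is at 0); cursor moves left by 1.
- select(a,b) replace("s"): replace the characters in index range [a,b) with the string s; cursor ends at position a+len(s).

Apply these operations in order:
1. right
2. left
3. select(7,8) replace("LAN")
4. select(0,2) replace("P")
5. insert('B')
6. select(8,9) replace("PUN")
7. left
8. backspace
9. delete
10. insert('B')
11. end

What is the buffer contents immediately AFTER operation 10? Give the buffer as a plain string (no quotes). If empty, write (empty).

Answer: PBJHATGLPBN

Derivation:
After op 1 (right): buf='YIJHATGF' cursor=1
After op 2 (left): buf='YIJHATGF' cursor=0
After op 3 (select(7,8) replace("LAN")): buf='YIJHATGLAN' cursor=10
After op 4 (select(0,2) replace("P")): buf='PJHATGLAN' cursor=1
After op 5 (insert('B')): buf='PBJHATGLAN' cursor=2
After op 6 (select(8,9) replace("PUN")): buf='PBJHATGLPUNN' cursor=11
After op 7 (left): buf='PBJHATGLPUNN' cursor=10
After op 8 (backspace): buf='PBJHATGLPNN' cursor=9
After op 9 (delete): buf='PBJHATGLPN' cursor=9
After op 10 (insert('B')): buf='PBJHATGLPBN' cursor=10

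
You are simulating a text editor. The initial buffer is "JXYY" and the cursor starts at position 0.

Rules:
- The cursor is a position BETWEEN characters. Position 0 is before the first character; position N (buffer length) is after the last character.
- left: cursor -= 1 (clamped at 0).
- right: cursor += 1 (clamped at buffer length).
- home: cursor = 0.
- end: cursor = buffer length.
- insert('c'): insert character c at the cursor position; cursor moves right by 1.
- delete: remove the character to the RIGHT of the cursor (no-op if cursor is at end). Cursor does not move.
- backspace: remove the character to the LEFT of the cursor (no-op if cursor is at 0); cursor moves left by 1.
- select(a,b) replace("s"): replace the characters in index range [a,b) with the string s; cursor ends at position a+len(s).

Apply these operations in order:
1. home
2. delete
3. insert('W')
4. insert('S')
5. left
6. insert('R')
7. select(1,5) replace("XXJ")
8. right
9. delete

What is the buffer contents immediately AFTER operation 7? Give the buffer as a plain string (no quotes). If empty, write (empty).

After op 1 (home): buf='JXYY' cursor=0
After op 2 (delete): buf='XYY' cursor=0
After op 3 (insert('W')): buf='WXYY' cursor=1
After op 4 (insert('S')): buf='WSXYY' cursor=2
After op 5 (left): buf='WSXYY' cursor=1
After op 6 (insert('R')): buf='WRSXYY' cursor=2
After op 7 (select(1,5) replace("XXJ")): buf='WXXJY' cursor=4

Answer: WXXJY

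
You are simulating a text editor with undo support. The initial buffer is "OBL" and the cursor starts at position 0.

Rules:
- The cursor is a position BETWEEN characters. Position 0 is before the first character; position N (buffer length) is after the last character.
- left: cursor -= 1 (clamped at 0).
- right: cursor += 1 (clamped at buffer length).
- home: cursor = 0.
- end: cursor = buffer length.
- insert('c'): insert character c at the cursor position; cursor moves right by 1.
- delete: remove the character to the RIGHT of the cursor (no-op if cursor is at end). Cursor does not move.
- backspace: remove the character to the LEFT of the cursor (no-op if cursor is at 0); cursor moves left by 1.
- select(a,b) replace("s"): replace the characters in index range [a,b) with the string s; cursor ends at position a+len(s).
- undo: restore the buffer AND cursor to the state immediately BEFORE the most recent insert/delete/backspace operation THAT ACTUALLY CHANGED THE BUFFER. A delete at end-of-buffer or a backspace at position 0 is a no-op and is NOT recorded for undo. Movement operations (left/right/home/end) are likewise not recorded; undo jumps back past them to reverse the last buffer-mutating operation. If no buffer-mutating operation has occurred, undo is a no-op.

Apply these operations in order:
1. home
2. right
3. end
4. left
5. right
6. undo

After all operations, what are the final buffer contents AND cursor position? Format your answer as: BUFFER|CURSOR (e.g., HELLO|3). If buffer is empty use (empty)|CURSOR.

After op 1 (home): buf='OBL' cursor=0
After op 2 (right): buf='OBL' cursor=1
After op 3 (end): buf='OBL' cursor=3
After op 4 (left): buf='OBL' cursor=2
After op 5 (right): buf='OBL' cursor=3
After op 6 (undo): buf='OBL' cursor=3

Answer: OBL|3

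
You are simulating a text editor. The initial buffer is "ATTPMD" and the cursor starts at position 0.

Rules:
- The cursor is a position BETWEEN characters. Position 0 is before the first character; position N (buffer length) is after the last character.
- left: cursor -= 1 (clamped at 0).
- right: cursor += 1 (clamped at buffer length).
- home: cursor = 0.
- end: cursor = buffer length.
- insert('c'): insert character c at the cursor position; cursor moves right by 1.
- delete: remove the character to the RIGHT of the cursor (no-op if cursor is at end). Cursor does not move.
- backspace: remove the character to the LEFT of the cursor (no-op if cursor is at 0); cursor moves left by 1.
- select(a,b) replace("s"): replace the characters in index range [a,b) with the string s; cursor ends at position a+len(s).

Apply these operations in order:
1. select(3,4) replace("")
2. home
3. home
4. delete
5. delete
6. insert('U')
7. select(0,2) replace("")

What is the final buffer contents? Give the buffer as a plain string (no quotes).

After op 1 (select(3,4) replace("")): buf='ATTMD' cursor=3
After op 2 (home): buf='ATTMD' cursor=0
After op 3 (home): buf='ATTMD' cursor=0
After op 4 (delete): buf='TTMD' cursor=0
After op 5 (delete): buf='TMD' cursor=0
After op 6 (insert('U')): buf='UTMD' cursor=1
After op 7 (select(0,2) replace("")): buf='MD' cursor=0

Answer: MD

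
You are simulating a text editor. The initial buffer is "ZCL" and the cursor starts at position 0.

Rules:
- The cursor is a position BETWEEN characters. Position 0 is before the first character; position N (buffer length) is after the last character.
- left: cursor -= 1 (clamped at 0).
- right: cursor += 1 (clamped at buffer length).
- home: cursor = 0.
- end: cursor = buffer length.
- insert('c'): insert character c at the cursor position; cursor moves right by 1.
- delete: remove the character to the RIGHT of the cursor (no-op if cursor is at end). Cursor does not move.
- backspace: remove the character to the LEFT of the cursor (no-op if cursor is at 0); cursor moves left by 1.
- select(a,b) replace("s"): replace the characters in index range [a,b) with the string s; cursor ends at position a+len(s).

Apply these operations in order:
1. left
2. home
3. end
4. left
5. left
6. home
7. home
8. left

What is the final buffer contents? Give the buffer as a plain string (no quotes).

After op 1 (left): buf='ZCL' cursor=0
After op 2 (home): buf='ZCL' cursor=0
After op 3 (end): buf='ZCL' cursor=3
After op 4 (left): buf='ZCL' cursor=2
After op 5 (left): buf='ZCL' cursor=1
After op 6 (home): buf='ZCL' cursor=0
After op 7 (home): buf='ZCL' cursor=0
After op 8 (left): buf='ZCL' cursor=0

Answer: ZCL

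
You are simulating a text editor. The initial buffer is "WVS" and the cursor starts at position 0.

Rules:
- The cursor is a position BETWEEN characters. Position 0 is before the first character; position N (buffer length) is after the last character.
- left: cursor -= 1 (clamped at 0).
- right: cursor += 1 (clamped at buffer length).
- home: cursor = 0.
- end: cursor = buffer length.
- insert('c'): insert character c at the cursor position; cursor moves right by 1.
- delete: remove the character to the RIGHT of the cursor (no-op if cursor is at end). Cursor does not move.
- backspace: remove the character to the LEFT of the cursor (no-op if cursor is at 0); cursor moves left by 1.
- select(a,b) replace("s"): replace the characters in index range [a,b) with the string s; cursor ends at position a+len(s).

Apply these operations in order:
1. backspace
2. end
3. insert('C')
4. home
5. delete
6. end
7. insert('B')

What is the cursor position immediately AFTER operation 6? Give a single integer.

After op 1 (backspace): buf='WVS' cursor=0
After op 2 (end): buf='WVS' cursor=3
After op 3 (insert('C')): buf='WVSC' cursor=4
After op 4 (home): buf='WVSC' cursor=0
After op 5 (delete): buf='VSC' cursor=0
After op 6 (end): buf='VSC' cursor=3

Answer: 3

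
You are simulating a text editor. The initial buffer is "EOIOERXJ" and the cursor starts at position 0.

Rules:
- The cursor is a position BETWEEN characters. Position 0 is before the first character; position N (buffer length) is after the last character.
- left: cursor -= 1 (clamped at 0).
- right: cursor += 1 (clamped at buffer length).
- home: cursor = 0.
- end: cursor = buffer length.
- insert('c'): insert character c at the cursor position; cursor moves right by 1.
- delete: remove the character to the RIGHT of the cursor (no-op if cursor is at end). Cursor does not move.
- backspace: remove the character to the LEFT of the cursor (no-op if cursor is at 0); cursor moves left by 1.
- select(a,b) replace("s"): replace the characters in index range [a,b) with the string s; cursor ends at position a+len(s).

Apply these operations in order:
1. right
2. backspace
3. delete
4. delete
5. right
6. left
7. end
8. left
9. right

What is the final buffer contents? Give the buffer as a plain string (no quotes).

Answer: OERXJ

Derivation:
After op 1 (right): buf='EOIOERXJ' cursor=1
After op 2 (backspace): buf='OIOERXJ' cursor=0
After op 3 (delete): buf='IOERXJ' cursor=0
After op 4 (delete): buf='OERXJ' cursor=0
After op 5 (right): buf='OERXJ' cursor=1
After op 6 (left): buf='OERXJ' cursor=0
After op 7 (end): buf='OERXJ' cursor=5
After op 8 (left): buf='OERXJ' cursor=4
After op 9 (right): buf='OERXJ' cursor=5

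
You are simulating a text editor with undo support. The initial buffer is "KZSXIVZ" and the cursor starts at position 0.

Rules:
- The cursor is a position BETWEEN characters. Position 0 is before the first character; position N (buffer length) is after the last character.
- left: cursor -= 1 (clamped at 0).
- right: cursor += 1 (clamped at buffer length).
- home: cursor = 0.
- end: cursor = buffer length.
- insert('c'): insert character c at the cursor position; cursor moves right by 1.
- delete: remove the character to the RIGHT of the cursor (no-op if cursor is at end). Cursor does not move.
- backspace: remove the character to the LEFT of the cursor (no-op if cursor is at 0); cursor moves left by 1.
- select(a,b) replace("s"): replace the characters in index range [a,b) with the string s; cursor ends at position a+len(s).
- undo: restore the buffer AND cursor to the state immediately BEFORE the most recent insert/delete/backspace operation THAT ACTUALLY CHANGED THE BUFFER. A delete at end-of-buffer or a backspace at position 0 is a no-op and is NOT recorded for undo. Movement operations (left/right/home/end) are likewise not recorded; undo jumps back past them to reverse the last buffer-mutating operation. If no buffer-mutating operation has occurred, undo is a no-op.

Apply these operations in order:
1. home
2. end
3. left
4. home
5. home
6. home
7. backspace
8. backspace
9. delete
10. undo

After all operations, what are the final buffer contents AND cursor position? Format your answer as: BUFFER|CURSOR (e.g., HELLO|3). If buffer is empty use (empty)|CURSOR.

After op 1 (home): buf='KZSXIVZ' cursor=0
After op 2 (end): buf='KZSXIVZ' cursor=7
After op 3 (left): buf='KZSXIVZ' cursor=6
After op 4 (home): buf='KZSXIVZ' cursor=0
After op 5 (home): buf='KZSXIVZ' cursor=0
After op 6 (home): buf='KZSXIVZ' cursor=0
After op 7 (backspace): buf='KZSXIVZ' cursor=0
After op 8 (backspace): buf='KZSXIVZ' cursor=0
After op 9 (delete): buf='ZSXIVZ' cursor=0
After op 10 (undo): buf='KZSXIVZ' cursor=0

Answer: KZSXIVZ|0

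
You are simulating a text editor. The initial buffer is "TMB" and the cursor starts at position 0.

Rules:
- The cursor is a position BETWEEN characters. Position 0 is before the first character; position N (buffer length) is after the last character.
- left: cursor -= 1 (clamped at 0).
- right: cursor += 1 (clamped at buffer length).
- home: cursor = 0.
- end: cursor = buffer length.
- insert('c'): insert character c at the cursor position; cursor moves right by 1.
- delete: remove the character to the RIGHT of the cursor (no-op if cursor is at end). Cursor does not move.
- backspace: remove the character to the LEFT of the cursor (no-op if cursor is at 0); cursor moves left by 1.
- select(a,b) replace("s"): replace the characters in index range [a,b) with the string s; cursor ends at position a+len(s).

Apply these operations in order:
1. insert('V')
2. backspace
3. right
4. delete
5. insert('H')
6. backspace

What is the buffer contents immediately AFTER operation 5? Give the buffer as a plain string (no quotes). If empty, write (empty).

Answer: THB

Derivation:
After op 1 (insert('V')): buf='VTMB' cursor=1
After op 2 (backspace): buf='TMB' cursor=0
After op 3 (right): buf='TMB' cursor=1
After op 4 (delete): buf='TB' cursor=1
After op 5 (insert('H')): buf='THB' cursor=2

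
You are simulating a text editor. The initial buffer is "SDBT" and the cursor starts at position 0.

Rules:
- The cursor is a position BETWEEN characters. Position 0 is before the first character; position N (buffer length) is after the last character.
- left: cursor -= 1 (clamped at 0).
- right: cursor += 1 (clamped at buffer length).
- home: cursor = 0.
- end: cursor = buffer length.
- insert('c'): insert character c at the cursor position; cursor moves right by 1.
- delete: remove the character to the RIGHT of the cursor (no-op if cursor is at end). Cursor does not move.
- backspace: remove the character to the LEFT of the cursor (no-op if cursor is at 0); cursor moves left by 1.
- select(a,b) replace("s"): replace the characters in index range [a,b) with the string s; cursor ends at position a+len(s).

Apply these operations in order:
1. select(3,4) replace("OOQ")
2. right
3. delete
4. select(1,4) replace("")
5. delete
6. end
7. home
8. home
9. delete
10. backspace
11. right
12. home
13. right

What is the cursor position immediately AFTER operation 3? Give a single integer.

Answer: 6

Derivation:
After op 1 (select(3,4) replace("OOQ")): buf='SDBOOQ' cursor=6
After op 2 (right): buf='SDBOOQ' cursor=6
After op 3 (delete): buf='SDBOOQ' cursor=6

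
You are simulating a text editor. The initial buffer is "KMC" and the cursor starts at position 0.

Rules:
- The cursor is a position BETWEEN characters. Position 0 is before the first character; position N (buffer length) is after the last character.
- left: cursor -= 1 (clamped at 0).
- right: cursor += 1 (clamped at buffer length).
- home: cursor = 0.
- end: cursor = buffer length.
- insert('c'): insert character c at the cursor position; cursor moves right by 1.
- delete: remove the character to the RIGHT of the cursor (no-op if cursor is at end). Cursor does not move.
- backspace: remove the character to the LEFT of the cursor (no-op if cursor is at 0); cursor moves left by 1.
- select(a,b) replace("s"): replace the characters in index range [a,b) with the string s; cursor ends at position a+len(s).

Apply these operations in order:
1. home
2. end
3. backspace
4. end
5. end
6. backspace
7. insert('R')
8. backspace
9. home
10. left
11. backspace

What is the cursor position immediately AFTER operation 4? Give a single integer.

Answer: 2

Derivation:
After op 1 (home): buf='KMC' cursor=0
After op 2 (end): buf='KMC' cursor=3
After op 3 (backspace): buf='KM' cursor=2
After op 4 (end): buf='KM' cursor=2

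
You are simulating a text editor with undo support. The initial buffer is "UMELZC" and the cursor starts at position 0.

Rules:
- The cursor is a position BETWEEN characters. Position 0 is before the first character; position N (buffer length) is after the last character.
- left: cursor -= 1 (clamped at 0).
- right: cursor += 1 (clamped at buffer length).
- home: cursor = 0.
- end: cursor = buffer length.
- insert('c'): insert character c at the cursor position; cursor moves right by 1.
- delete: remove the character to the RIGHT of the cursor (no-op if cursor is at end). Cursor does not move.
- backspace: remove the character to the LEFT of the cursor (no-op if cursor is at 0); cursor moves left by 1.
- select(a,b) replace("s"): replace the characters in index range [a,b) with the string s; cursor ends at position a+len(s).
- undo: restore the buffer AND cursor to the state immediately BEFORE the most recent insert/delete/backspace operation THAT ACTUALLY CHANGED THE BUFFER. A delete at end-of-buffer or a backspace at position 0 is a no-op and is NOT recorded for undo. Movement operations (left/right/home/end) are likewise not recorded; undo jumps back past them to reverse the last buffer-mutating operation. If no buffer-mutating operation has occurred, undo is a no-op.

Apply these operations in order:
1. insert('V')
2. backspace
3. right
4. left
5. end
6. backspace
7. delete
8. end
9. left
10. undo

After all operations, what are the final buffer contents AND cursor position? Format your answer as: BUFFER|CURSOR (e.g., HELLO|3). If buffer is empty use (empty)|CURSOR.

Answer: UMELZC|6

Derivation:
After op 1 (insert('V')): buf='VUMELZC' cursor=1
After op 2 (backspace): buf='UMELZC' cursor=0
After op 3 (right): buf='UMELZC' cursor=1
After op 4 (left): buf='UMELZC' cursor=0
After op 5 (end): buf='UMELZC' cursor=6
After op 6 (backspace): buf='UMELZ' cursor=5
After op 7 (delete): buf='UMELZ' cursor=5
After op 8 (end): buf='UMELZ' cursor=5
After op 9 (left): buf='UMELZ' cursor=4
After op 10 (undo): buf='UMELZC' cursor=6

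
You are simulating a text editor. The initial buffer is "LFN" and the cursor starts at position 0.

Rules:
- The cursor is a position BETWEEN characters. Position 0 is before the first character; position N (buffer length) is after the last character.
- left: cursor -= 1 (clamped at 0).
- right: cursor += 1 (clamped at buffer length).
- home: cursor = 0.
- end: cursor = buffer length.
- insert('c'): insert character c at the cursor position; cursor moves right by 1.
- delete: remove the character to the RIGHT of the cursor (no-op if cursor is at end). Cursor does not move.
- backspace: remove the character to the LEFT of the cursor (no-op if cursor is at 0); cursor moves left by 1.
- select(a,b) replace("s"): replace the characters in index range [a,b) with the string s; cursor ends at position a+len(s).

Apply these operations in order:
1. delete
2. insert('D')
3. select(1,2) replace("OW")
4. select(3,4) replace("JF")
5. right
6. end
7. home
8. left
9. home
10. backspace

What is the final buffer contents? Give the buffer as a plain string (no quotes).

After op 1 (delete): buf='FN' cursor=0
After op 2 (insert('D')): buf='DFN' cursor=1
After op 3 (select(1,2) replace("OW")): buf='DOWN' cursor=3
After op 4 (select(3,4) replace("JF")): buf='DOWJF' cursor=5
After op 5 (right): buf='DOWJF' cursor=5
After op 6 (end): buf='DOWJF' cursor=5
After op 7 (home): buf='DOWJF' cursor=0
After op 8 (left): buf='DOWJF' cursor=0
After op 9 (home): buf='DOWJF' cursor=0
After op 10 (backspace): buf='DOWJF' cursor=0

Answer: DOWJF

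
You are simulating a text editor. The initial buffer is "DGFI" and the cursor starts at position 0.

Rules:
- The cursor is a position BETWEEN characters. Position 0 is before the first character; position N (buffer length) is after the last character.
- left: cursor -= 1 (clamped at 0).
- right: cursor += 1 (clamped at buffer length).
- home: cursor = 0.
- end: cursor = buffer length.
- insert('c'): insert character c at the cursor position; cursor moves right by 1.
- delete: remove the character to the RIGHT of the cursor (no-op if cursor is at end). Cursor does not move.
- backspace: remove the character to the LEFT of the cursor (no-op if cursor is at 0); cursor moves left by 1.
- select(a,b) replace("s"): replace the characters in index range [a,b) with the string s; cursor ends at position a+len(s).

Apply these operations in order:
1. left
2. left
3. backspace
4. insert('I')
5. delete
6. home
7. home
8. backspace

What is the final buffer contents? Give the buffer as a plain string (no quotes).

Answer: IGFI

Derivation:
After op 1 (left): buf='DGFI' cursor=0
After op 2 (left): buf='DGFI' cursor=0
After op 3 (backspace): buf='DGFI' cursor=0
After op 4 (insert('I')): buf='IDGFI' cursor=1
After op 5 (delete): buf='IGFI' cursor=1
After op 6 (home): buf='IGFI' cursor=0
After op 7 (home): buf='IGFI' cursor=0
After op 8 (backspace): buf='IGFI' cursor=0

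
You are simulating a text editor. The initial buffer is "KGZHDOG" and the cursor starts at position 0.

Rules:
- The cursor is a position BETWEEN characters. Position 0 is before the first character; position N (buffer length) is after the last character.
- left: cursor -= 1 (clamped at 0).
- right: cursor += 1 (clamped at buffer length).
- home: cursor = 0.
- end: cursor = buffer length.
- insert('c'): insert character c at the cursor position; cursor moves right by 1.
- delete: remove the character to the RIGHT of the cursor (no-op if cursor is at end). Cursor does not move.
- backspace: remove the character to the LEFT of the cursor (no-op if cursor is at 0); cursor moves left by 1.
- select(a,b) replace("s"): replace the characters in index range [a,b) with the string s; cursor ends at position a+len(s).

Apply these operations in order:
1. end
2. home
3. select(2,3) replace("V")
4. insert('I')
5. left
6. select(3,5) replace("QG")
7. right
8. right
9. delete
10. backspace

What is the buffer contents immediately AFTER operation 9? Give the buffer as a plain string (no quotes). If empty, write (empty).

After op 1 (end): buf='KGZHDOG' cursor=7
After op 2 (home): buf='KGZHDOG' cursor=0
After op 3 (select(2,3) replace("V")): buf='KGVHDOG' cursor=3
After op 4 (insert('I')): buf='KGVIHDOG' cursor=4
After op 5 (left): buf='KGVIHDOG' cursor=3
After op 6 (select(3,5) replace("QG")): buf='KGVQGDOG' cursor=5
After op 7 (right): buf='KGVQGDOG' cursor=6
After op 8 (right): buf='KGVQGDOG' cursor=7
After op 9 (delete): buf='KGVQGDO' cursor=7

Answer: KGVQGDO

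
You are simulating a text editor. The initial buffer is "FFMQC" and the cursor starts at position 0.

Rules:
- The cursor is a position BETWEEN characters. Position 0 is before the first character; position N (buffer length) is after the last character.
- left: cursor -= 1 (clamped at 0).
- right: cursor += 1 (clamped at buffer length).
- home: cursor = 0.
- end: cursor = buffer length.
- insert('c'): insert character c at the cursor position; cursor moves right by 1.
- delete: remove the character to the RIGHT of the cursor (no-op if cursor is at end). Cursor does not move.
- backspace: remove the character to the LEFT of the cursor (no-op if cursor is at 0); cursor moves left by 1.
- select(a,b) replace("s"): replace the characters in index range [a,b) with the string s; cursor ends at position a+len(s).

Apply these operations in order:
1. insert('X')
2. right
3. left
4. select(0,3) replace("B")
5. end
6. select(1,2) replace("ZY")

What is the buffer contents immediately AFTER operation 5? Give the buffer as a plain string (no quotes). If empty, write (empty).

After op 1 (insert('X')): buf='XFFMQC' cursor=1
After op 2 (right): buf='XFFMQC' cursor=2
After op 3 (left): buf='XFFMQC' cursor=1
After op 4 (select(0,3) replace("B")): buf='BMQC' cursor=1
After op 5 (end): buf='BMQC' cursor=4

Answer: BMQC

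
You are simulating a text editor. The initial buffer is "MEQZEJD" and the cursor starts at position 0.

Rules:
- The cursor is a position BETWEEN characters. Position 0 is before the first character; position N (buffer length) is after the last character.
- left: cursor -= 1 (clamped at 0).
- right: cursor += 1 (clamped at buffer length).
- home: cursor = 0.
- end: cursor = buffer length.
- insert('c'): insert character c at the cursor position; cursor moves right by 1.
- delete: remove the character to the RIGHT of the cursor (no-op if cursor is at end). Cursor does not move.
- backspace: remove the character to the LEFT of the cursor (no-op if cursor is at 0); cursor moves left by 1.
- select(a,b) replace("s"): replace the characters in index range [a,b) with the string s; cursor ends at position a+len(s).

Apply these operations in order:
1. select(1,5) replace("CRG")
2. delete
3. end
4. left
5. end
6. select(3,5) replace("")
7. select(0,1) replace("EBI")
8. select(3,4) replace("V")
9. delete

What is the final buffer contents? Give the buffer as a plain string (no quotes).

Answer: EBIV

Derivation:
After op 1 (select(1,5) replace("CRG")): buf='MCRGJD' cursor=4
After op 2 (delete): buf='MCRGD' cursor=4
After op 3 (end): buf='MCRGD' cursor=5
After op 4 (left): buf='MCRGD' cursor=4
After op 5 (end): buf='MCRGD' cursor=5
After op 6 (select(3,5) replace("")): buf='MCR' cursor=3
After op 7 (select(0,1) replace("EBI")): buf='EBICR' cursor=3
After op 8 (select(3,4) replace("V")): buf='EBIVR' cursor=4
After op 9 (delete): buf='EBIV' cursor=4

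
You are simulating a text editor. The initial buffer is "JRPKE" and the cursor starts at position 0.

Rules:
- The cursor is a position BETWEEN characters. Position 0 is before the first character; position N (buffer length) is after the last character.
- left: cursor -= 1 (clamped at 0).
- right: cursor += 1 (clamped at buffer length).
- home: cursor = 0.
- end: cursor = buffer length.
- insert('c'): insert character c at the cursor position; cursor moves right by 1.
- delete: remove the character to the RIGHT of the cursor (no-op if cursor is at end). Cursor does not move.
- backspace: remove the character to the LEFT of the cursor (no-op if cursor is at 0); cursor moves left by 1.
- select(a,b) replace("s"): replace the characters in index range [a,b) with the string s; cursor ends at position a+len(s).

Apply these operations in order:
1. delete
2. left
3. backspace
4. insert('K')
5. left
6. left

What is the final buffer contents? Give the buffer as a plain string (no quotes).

Answer: KRPKE

Derivation:
After op 1 (delete): buf='RPKE' cursor=0
After op 2 (left): buf='RPKE' cursor=0
After op 3 (backspace): buf='RPKE' cursor=0
After op 4 (insert('K')): buf='KRPKE' cursor=1
After op 5 (left): buf='KRPKE' cursor=0
After op 6 (left): buf='KRPKE' cursor=0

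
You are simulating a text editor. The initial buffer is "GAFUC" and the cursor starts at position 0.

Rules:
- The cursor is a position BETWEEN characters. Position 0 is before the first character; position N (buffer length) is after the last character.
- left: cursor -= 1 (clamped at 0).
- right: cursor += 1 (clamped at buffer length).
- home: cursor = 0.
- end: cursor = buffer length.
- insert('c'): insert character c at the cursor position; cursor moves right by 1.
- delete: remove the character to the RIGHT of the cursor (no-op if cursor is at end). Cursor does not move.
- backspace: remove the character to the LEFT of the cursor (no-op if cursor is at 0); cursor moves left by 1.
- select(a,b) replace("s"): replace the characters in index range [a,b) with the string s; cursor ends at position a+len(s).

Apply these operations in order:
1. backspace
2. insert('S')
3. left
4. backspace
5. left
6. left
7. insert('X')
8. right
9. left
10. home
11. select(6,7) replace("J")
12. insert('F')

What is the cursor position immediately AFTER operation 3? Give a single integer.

After op 1 (backspace): buf='GAFUC' cursor=0
After op 2 (insert('S')): buf='SGAFUC' cursor=1
After op 3 (left): buf='SGAFUC' cursor=0

Answer: 0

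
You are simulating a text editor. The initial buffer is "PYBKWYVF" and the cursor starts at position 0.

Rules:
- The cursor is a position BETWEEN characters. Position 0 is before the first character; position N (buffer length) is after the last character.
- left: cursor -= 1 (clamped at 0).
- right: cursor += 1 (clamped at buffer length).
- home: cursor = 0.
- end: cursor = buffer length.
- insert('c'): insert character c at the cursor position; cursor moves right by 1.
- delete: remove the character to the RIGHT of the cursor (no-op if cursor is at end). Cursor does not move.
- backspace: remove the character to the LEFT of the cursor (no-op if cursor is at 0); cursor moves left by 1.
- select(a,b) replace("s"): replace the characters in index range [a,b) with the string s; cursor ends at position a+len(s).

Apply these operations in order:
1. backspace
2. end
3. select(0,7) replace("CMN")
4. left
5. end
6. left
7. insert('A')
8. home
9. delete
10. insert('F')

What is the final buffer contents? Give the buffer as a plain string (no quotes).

After op 1 (backspace): buf='PYBKWYVF' cursor=0
After op 2 (end): buf='PYBKWYVF' cursor=8
After op 3 (select(0,7) replace("CMN")): buf='CMNF' cursor=3
After op 4 (left): buf='CMNF' cursor=2
After op 5 (end): buf='CMNF' cursor=4
After op 6 (left): buf='CMNF' cursor=3
After op 7 (insert('A')): buf='CMNAF' cursor=4
After op 8 (home): buf='CMNAF' cursor=0
After op 9 (delete): buf='MNAF' cursor=0
After op 10 (insert('F')): buf='FMNAF' cursor=1

Answer: FMNAF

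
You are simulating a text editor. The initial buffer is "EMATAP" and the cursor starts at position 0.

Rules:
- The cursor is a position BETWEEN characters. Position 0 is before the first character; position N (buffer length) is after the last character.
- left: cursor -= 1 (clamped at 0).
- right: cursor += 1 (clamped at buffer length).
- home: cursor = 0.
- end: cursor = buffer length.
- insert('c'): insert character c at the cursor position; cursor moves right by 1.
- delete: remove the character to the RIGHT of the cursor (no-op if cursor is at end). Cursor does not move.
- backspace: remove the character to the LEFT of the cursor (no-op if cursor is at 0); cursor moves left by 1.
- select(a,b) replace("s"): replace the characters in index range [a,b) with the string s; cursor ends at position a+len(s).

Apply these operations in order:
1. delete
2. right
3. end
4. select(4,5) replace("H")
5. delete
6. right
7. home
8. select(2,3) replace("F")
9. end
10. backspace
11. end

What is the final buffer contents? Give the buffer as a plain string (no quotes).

After op 1 (delete): buf='MATAP' cursor=0
After op 2 (right): buf='MATAP' cursor=1
After op 3 (end): buf='MATAP' cursor=5
After op 4 (select(4,5) replace("H")): buf='MATAH' cursor=5
After op 5 (delete): buf='MATAH' cursor=5
After op 6 (right): buf='MATAH' cursor=5
After op 7 (home): buf='MATAH' cursor=0
After op 8 (select(2,3) replace("F")): buf='MAFAH' cursor=3
After op 9 (end): buf='MAFAH' cursor=5
After op 10 (backspace): buf='MAFA' cursor=4
After op 11 (end): buf='MAFA' cursor=4

Answer: MAFA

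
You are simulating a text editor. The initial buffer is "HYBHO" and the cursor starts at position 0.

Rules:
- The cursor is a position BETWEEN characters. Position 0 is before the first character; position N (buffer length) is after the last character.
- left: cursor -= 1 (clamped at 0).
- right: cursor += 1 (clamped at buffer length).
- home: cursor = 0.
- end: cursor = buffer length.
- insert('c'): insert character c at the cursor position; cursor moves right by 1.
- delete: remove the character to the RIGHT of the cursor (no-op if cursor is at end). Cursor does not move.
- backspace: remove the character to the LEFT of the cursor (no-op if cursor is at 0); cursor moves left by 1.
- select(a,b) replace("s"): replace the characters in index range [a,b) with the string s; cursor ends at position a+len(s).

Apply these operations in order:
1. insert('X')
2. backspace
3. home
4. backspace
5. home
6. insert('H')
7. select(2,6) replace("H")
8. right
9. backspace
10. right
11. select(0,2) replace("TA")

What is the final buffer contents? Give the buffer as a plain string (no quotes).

After op 1 (insert('X')): buf='XHYBHO' cursor=1
After op 2 (backspace): buf='HYBHO' cursor=0
After op 3 (home): buf='HYBHO' cursor=0
After op 4 (backspace): buf='HYBHO' cursor=0
After op 5 (home): buf='HYBHO' cursor=0
After op 6 (insert('H')): buf='HHYBHO' cursor=1
After op 7 (select(2,6) replace("H")): buf='HHH' cursor=3
After op 8 (right): buf='HHH' cursor=3
After op 9 (backspace): buf='HH' cursor=2
After op 10 (right): buf='HH' cursor=2
After op 11 (select(0,2) replace("TA")): buf='TA' cursor=2

Answer: TA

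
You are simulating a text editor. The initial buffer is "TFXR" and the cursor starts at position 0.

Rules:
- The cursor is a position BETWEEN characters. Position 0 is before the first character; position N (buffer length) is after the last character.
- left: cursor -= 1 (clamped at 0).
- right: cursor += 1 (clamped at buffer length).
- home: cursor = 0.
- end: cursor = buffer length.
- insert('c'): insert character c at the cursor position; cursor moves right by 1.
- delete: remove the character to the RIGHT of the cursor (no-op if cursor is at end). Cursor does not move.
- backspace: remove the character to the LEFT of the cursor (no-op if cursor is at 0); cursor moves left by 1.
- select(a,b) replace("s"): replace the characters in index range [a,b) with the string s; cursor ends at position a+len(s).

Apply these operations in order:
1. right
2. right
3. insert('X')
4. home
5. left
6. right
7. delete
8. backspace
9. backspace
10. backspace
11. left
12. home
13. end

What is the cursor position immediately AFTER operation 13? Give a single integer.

After op 1 (right): buf='TFXR' cursor=1
After op 2 (right): buf='TFXR' cursor=2
After op 3 (insert('X')): buf='TFXXR' cursor=3
After op 4 (home): buf='TFXXR' cursor=0
After op 5 (left): buf='TFXXR' cursor=0
After op 6 (right): buf='TFXXR' cursor=1
After op 7 (delete): buf='TXXR' cursor=1
After op 8 (backspace): buf='XXR' cursor=0
After op 9 (backspace): buf='XXR' cursor=0
After op 10 (backspace): buf='XXR' cursor=0
After op 11 (left): buf='XXR' cursor=0
After op 12 (home): buf='XXR' cursor=0
After op 13 (end): buf='XXR' cursor=3

Answer: 3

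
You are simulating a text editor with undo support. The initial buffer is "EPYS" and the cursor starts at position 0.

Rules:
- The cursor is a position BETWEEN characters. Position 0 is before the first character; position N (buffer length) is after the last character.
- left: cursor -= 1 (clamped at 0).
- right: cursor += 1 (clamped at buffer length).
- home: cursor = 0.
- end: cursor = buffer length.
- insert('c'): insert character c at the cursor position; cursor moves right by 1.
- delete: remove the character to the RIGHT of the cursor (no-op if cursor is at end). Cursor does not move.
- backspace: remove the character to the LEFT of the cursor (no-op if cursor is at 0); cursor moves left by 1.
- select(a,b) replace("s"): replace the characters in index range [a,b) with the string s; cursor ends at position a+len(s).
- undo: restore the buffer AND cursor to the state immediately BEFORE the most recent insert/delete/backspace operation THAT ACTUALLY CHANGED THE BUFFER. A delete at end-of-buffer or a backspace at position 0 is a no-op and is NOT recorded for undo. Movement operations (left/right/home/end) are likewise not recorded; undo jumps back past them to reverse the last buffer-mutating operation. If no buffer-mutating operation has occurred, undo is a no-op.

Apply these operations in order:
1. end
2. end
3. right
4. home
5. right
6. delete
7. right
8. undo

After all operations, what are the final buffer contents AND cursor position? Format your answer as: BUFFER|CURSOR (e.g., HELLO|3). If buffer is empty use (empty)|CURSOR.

After op 1 (end): buf='EPYS' cursor=4
After op 2 (end): buf='EPYS' cursor=4
After op 3 (right): buf='EPYS' cursor=4
After op 4 (home): buf='EPYS' cursor=0
After op 5 (right): buf='EPYS' cursor=1
After op 6 (delete): buf='EYS' cursor=1
After op 7 (right): buf='EYS' cursor=2
After op 8 (undo): buf='EPYS' cursor=1

Answer: EPYS|1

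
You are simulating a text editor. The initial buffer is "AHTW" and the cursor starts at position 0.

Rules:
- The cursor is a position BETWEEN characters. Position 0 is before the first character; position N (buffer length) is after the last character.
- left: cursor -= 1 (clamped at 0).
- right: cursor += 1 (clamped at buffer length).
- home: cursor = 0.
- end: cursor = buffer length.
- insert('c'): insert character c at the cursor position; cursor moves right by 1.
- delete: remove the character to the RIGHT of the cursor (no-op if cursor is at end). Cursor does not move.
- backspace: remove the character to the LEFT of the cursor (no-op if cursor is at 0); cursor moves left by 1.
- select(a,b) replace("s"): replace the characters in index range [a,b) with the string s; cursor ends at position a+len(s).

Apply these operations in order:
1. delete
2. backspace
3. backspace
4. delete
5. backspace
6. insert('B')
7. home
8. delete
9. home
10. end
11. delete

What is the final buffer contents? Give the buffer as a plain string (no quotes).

Answer: TW

Derivation:
After op 1 (delete): buf='HTW' cursor=0
After op 2 (backspace): buf='HTW' cursor=0
After op 3 (backspace): buf='HTW' cursor=0
After op 4 (delete): buf='TW' cursor=0
After op 5 (backspace): buf='TW' cursor=0
After op 6 (insert('B')): buf='BTW' cursor=1
After op 7 (home): buf='BTW' cursor=0
After op 8 (delete): buf='TW' cursor=0
After op 9 (home): buf='TW' cursor=0
After op 10 (end): buf='TW' cursor=2
After op 11 (delete): buf='TW' cursor=2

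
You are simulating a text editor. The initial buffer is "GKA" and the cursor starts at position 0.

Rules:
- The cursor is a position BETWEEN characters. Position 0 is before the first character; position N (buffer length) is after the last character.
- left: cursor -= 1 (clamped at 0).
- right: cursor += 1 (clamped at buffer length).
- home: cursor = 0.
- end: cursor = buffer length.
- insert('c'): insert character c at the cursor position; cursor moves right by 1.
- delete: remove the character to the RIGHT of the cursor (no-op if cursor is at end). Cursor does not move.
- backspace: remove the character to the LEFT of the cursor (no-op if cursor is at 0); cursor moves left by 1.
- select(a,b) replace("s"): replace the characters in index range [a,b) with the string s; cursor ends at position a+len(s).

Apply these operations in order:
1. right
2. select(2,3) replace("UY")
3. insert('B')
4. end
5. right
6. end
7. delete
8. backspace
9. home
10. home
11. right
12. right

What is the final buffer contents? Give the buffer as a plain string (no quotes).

Answer: GKUY

Derivation:
After op 1 (right): buf='GKA' cursor=1
After op 2 (select(2,3) replace("UY")): buf='GKUY' cursor=4
After op 3 (insert('B')): buf='GKUYB' cursor=5
After op 4 (end): buf='GKUYB' cursor=5
After op 5 (right): buf='GKUYB' cursor=5
After op 6 (end): buf='GKUYB' cursor=5
After op 7 (delete): buf='GKUYB' cursor=5
After op 8 (backspace): buf='GKUY' cursor=4
After op 9 (home): buf='GKUY' cursor=0
After op 10 (home): buf='GKUY' cursor=0
After op 11 (right): buf='GKUY' cursor=1
After op 12 (right): buf='GKUY' cursor=2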